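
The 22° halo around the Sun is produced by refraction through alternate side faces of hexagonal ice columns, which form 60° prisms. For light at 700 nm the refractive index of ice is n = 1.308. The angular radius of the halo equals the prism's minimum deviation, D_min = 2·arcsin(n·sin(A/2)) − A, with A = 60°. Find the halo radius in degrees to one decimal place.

21.7°

n·sin(A/2) = 1.308 × sin 30° = 1.308 × 0.5000 = 0.6540.
D_min = 2·arcsin(0.6540) − 60° = 2 × 40.844° − 60° = 21.688°.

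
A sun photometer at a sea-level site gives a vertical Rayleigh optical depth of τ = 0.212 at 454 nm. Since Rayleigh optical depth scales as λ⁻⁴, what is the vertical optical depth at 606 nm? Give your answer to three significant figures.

0.0668

τ(606 nm) = τ(454 nm) × (454/606)⁴ = 0.212 × (0.7492)⁴ = 0.212 × 0.3150 = 0.0668.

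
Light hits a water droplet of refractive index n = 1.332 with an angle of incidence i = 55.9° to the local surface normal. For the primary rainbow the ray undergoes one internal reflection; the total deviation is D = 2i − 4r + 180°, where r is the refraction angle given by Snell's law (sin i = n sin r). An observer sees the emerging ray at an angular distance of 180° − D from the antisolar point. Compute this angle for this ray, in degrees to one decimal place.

sin r = sin 55.9° / 1.332 = 0.8281/1.332 = 0.6217; r = 38.44°.
D = 2·55.9° − 4·38.44° + 180° = 111.80° − 153.75° + 180° = 138.05°.
Angle from antisolar point = 180° − D = 41.95°.

42.0°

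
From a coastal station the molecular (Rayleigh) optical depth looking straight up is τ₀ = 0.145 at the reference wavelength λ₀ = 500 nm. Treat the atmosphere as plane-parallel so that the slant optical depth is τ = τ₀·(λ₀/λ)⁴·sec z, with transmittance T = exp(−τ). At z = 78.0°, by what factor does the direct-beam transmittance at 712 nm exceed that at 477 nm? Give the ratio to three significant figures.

1.96

Airmass: sec 78.0° = 4.8097.
τ(712 nm) = 0.145 × (500/712)⁴ × 4.8097 = 0.145 × 0.2432 × 4.8097 = 0.1696.
τ(477 nm) = 0.145 × (500/477)⁴ × 4.8097 = 0.145 × 1.2073 × 4.8097 = 0.8420.
T(712)/T(477) = exp(τ_B − τ_A) = exp(0.6724) = 1.9589.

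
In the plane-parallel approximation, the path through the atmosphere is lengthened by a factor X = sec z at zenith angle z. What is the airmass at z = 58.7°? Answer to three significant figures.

1.92

X = sec z = 1/cos 58.7° = 1/0.5195 = 1.9249.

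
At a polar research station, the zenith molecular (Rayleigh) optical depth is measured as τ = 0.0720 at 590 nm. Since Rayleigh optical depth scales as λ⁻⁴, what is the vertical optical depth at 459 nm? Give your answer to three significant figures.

0.197

τ(459 nm) = τ(590 nm) × (590/459)⁴ = 0.0720 × (1.2854)⁴ = 0.0720 × 2.7300 = 0.1966.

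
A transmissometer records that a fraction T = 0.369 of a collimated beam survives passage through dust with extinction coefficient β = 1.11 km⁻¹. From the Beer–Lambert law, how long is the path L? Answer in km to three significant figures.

Beer–Lambert: T = exp(−βL) ⇒ L = −ln(T)/β = −ln(0.369)/1.11 = 0.9970/1.11 = 0.8982 km.

0.898 km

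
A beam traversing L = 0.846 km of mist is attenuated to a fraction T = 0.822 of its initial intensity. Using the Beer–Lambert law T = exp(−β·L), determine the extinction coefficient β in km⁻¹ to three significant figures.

0.232 km⁻¹

Beer–Lambert: T = exp(−βL) ⇒ β = −ln(T)/L = −ln(0.822)/0.846 = 0.1960/0.846 = 0.2317 km⁻¹.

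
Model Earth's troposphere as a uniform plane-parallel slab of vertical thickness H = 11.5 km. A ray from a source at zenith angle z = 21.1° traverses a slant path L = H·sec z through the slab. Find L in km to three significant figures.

12.3 km

sec z = 1/cos 21.1° = 1.0719.
L = 11.5 × 1.0719 = 12.326 km.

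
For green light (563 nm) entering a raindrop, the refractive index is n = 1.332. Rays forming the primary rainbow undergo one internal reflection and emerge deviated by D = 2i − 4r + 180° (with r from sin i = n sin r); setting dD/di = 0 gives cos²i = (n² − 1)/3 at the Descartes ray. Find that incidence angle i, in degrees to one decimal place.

59.5°

cos²i = (1.332² − 1)/3 = (1.77422 − 1)/3 = 0.25807.
cos i = 0.50801, so i = 59.469°.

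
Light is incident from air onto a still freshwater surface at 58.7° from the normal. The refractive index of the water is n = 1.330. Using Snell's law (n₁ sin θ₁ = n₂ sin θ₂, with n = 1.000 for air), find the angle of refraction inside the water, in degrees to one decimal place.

40.0°

Snell: sin θ_r = sin θ_i / n = sin 58.7° / 1.330 = 0.8545 / 1.330 = 0.6425.
θ_r = arcsin(0.6425) = 39.97°.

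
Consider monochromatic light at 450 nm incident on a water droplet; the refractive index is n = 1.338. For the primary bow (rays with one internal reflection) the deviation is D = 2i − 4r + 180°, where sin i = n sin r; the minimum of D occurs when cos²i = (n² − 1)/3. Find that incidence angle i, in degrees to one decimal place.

cos²i = (1.338² − 1)/3 = (1.79024 − 1)/3 = 0.26341.
cos i = 0.51324, so i = 59.120°.

59.1°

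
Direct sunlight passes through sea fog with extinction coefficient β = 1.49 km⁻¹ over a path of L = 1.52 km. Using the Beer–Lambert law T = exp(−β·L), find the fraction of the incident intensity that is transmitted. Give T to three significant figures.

0.104

τ = β·L = 1.49 × 1.52 = 2.2648.
T = exp(−2.2648) = 0.1039.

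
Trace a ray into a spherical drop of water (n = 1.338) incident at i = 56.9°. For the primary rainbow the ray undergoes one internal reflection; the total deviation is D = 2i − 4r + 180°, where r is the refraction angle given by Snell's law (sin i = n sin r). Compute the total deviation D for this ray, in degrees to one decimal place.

138.7°

sin r = sin 56.9° / 1.338 = 0.8377/1.338 = 0.6261; r = 38.76°.
D = 2·56.9° − 4·38.76° + 180° = 113.80° − 155.05° + 180° = 138.75°.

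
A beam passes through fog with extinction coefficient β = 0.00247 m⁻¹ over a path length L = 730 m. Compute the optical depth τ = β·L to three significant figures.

τ = β·L = 0.00247 × 730 = 1.8031.

1.80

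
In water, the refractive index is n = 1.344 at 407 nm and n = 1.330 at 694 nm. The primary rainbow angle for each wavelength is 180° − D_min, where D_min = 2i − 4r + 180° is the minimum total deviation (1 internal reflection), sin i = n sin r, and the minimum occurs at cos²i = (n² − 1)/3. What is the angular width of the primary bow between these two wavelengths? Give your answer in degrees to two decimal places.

At 407 nm (n = 1.344): cos²i = 0.26878 → i = 58.772°, r = 39.512°, D_min = 139.495°, rainbow angle = 40.505°.
At 694 nm (n = 1.330): cos²i = 0.25630 → i = 59.585°, r = 40.422°, D_min = 137.484°, rainbow angle = 42.516°.
Angular width = |40.505° − 42.516°| = 2.011°.

2.01°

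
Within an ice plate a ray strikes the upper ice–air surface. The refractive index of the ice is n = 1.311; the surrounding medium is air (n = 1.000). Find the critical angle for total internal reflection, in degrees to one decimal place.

sin θ_c = n_air / n = 1.000 / 1.311 = 0.7628.
θ_c = arcsin(0.7628) = 49.71°.

49.7°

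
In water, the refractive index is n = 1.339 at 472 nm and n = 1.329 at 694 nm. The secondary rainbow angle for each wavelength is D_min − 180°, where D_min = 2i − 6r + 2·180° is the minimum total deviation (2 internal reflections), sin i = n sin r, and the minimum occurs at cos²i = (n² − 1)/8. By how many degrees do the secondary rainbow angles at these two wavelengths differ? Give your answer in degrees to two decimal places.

2.61°

At 472 nm (n = 1.339): cos²i = 0.09912 → i = 71.650°, r = 45.141°, D_min = 232.451°, rainbow angle = 52.451°.
At 694 nm (n = 1.329): cos²i = 0.09578 → i = 71.972°, r = 45.685°, D_min = 229.837°, rainbow angle = 49.837°.
Angular width = |52.451° − 49.837°| = 2.614°.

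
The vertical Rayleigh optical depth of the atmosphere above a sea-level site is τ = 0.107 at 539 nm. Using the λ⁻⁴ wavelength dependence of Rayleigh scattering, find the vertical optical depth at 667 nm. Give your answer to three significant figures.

0.0456

τ(667 nm) = τ(539 nm) × (539/667)⁴ = 0.107 × (0.8081)⁴ = 0.107 × 0.4264 = 0.0456.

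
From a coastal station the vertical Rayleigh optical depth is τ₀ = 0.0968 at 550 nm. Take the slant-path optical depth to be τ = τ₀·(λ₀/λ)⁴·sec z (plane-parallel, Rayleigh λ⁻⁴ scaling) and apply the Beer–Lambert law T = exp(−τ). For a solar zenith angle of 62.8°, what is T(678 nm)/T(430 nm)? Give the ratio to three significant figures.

Airmass: sec 62.8° = 2.1877.
τ(678 nm) = 0.0968 × (550/678)⁴ × 2.1877 = 0.0968 × 0.4330 × 2.1877 = 0.0917.
τ(430 nm) = 0.0968 × (550/430)⁴ × 2.1877 = 0.0968 × 2.6766 × 2.1877 = 0.5668.
T(678)/T(430) = exp(τ_B − τ_A) = exp(0.4751) = 1.6082.

1.61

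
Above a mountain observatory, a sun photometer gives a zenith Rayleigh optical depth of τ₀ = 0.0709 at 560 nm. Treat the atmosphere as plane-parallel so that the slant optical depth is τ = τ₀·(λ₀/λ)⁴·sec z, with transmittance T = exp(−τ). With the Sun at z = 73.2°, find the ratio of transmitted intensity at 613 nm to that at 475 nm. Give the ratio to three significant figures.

1.35

Airmass: sec 73.2° = 3.4598.
τ(613 nm) = 0.0709 × (560/613)⁴ × 3.4598 = 0.0709 × 0.6965 × 3.4598 = 0.1708.
τ(475 nm) = 0.0709 × (560/475)⁴ × 3.4598 = 0.0709 × 1.9319 × 3.4598 = 0.4739.
T(613)/T(475) = exp(τ_B − τ_A) = exp(0.3030) = 1.3540.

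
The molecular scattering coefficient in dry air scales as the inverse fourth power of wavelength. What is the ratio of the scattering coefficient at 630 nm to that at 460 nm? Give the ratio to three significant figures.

0.284

Rayleigh scattering ∝ λ⁻⁴, so the ratio of coefficients is the inverse fourth power of the wavelength ratio.
σ(630)/σ(460) = (460/630)⁴ = (0.7302)⁴ = 0.2842.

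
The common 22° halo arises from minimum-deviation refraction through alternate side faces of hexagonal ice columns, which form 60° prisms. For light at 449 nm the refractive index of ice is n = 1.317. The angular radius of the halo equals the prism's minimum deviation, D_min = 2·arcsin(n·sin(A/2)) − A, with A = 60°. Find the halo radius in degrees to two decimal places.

n·sin(A/2) = 1.317 × sin 30° = 1.317 × 0.5000 = 0.6585.
D_min = 2·arcsin(0.6585) − 60° = 2 × 41.186° − 60° = 22.371°.

22.37°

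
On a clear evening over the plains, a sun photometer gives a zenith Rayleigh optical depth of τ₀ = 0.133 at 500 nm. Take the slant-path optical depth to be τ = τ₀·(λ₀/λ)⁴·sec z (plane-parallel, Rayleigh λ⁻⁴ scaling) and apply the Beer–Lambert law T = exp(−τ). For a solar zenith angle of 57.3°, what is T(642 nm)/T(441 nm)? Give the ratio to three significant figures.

1.37

Airmass: sec 57.3° = 1.8510.
τ(642 nm) = 0.133 × (500/642)⁴ × 1.8510 = 0.133 × 0.3679 × 1.8510 = 0.0906.
τ(441 nm) = 0.133 × (500/441)⁴ × 1.8510 = 0.133 × 1.6524 × 1.8510 = 0.4068.
T(642)/T(441) = exp(τ_B − τ_A) = exp(0.3162) = 1.3720.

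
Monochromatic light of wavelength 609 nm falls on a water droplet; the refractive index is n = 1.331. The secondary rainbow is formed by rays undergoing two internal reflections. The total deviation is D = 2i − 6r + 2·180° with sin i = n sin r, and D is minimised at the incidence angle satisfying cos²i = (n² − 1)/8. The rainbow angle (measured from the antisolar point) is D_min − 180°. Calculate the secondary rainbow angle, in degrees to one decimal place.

50.4°

cos²i = (1.77156 − 1)/8 = 0.09645; i = arccos(0.31056) = 71.907°.
sin r = sin 71.907°/1.331 = 0.71417; r = 45.575°.
D_min = 2·71.907° − 6·45.575° + 360° = 230.365°.
Rainbow angle = D_min − 180° = 50.365°.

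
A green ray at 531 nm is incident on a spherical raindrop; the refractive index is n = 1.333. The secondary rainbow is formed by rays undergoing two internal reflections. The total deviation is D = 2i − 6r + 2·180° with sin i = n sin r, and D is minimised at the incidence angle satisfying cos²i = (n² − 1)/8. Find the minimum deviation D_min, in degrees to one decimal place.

230.9°

cos²i = (1.77689 − 1)/8 = 0.09711; i = arccos(0.31163) = 71.843°.
sin r = sin 71.843°/1.333 = 0.71283; r = 45.466°.
D_min = 2·71.843° − 6·45.466° + 360° = 230.891°.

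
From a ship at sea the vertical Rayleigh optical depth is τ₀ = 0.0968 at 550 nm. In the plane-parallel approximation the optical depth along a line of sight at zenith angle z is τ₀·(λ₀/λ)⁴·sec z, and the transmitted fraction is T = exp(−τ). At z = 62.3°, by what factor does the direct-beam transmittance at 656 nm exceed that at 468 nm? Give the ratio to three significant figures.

Airmass: sec 62.3° = 2.1513.
τ(656 nm) = 0.0968 × (550/656)⁴ × 2.1513 = 0.0968 × 0.4941 × 2.1513 = 0.1029.
τ(468 nm) = 0.0968 × (550/468)⁴ × 2.1513 = 0.0968 × 1.9075 × 2.1513 = 0.3972.
T(656)/T(468) = exp(τ_B − τ_A) = exp(0.2943) = 1.3422.

1.34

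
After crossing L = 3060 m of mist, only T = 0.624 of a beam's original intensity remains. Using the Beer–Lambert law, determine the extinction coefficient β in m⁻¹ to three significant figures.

0.000154 m⁻¹

Beer–Lambert: T = exp(−βL) ⇒ β = −ln(T)/L = −ln(0.624)/3060 = 0.4716/3060 = 0.0001541 m⁻¹.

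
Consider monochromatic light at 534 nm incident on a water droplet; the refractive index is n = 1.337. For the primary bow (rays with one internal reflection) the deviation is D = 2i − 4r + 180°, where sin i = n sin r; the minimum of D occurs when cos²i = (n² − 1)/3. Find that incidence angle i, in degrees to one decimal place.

cos²i = (1.337² − 1)/3 = (1.78757 − 1)/3 = 0.26252.
cos i = 0.51237, so i = 59.178°.

59.2°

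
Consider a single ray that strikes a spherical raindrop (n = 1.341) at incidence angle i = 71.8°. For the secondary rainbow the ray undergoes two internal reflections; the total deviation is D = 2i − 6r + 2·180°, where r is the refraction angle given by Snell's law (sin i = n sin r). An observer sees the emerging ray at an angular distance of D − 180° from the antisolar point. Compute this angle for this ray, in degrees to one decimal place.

53.0°

sin r = sin 71.8° / 1.341 = 0.9500/1.341 = 0.7084; r = 45.11°.
D = 2·71.8° − 6·45.11° + 2·180° = 143.60° − 270.63° + 360° = 232.97°.
Angle from antisolar point = D − 180° = 52.97°.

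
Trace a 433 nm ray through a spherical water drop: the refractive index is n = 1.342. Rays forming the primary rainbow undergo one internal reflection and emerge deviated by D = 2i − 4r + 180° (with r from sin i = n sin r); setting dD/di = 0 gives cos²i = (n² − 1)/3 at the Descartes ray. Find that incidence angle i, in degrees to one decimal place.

58.9°

cos²i = (1.342² − 1)/3 = (1.80096 − 1)/3 = 0.26699.
cos i = 0.51671, so i = 58.888°.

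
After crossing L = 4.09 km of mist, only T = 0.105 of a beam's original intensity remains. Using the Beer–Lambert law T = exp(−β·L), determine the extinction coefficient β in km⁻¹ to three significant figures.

Beer–Lambert: T = exp(−βL) ⇒ β = −ln(T)/L = −ln(0.105)/4.09 = 2.2538/4.09 = 0.5511 km⁻¹.

0.551 km⁻¹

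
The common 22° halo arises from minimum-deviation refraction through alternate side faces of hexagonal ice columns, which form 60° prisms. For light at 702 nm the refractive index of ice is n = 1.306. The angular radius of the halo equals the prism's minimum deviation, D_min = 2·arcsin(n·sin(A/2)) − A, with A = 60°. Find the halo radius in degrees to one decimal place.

n·sin(A/2) = 1.306 × sin 30° = 1.306 × 0.5000 = 0.6530.
D_min = 2·arcsin(0.6530) − 60° = 2 × 40.768° − 60° = 21.536°.

21.5°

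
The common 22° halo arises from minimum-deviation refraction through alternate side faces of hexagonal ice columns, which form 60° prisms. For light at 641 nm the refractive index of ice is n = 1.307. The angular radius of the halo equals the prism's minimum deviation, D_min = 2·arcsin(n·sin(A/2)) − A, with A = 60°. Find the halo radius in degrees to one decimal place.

21.6°

n·sin(A/2) = 1.307 × sin 30° = 1.307 × 0.5000 = 0.6535.
D_min = 2·arcsin(0.6535) − 60° = 2 × 40.806° − 60° = 21.612°.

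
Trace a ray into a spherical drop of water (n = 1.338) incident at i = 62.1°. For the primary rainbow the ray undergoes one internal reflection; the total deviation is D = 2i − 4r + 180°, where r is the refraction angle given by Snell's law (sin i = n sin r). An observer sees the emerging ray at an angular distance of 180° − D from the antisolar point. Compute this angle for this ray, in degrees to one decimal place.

41.2°

sin r = sin 62.1° / 1.338 = 0.8838/1.338 = 0.6605; r = 41.34°.
D = 2·62.1° − 4·41.34° + 180° = 124.20° − 165.36° + 180° = 138.84°.
Angle from antisolar point = 180° − D = 41.16°.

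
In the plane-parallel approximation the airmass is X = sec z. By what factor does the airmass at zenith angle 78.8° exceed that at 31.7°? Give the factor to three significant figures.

X(78.8°)/X(31.7°) = sec 78.8° / sec 31.7° = cos 31.7° / cos 78.8° = 0.8508/0.1942 = 4.3803.

4.38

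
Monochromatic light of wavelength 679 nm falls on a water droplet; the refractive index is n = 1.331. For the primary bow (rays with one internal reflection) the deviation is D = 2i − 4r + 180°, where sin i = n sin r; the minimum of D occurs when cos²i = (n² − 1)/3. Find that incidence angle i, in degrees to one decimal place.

59.5°

cos²i = (1.331² − 1)/3 = (1.77156 − 1)/3 = 0.25719.
cos i = 0.50714, so i = 59.527°.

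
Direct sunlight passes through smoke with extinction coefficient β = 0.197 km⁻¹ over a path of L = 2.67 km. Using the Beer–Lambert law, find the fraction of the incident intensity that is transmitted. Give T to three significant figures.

0.591

τ = β·L = 0.197 × 2.67 = 0.5260.
T = exp(−0.5260) = 0.5910.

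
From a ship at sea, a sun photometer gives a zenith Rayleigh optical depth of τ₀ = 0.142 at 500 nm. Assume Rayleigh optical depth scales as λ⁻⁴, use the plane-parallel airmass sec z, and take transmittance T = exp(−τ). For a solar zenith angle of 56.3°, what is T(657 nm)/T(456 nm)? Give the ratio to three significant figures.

Airmass: sec 56.3° = 1.8023.
τ(657 nm) = 0.142 × (500/657)⁴ × 1.8023 = 0.142 × 0.3354 × 1.8023 = 0.0858.
τ(456 nm) = 0.142 × (500/456)⁴ × 1.8023 = 0.142 × 1.4455 × 1.8023 = 0.3699.
T(657)/T(456) = exp(τ_B − τ_A) = exp(0.2841) = 1.3286.

1.33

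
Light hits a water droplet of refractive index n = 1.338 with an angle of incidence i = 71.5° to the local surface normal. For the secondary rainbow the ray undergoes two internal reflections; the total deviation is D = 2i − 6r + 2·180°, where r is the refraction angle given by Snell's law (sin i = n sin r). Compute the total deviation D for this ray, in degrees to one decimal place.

232.2°

sin r = sin 71.5° / 1.338 = 0.9483/1.338 = 0.7088; r = 45.13°.
D = 2·71.5° − 6·45.13° + 2·180° = 143.00° − 270.81° + 360° = 232.19°.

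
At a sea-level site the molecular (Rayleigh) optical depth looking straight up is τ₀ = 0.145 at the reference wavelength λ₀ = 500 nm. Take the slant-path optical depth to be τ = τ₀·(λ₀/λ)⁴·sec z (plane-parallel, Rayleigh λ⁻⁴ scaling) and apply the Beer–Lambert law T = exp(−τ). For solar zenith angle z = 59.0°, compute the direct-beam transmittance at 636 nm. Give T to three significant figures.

sec 59.0° = 1.9416.
τ = 0.145 × (500/636)⁴ × 1.9416 = 0.145 × 0.3820 × 1.9416 = 0.1075.
T = exp(−0.1075) = 0.8980.

0.898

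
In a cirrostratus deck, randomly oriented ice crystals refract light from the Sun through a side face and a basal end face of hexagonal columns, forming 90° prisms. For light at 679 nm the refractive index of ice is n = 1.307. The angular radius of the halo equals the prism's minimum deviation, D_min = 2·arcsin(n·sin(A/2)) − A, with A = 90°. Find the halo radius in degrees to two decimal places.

n·sin(A/2) = 1.307 × sin 45° = 1.307 × 0.7071 = 0.9242.
D_min = 2·arcsin(0.9242) − 90° = 2 × 67.546° − 90° = 45.093°.

45.09°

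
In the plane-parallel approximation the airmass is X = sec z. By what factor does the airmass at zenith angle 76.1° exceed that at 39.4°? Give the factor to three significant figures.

3.22

X(76.1°)/X(39.4°) = sec 76.1° / sec 39.4° = cos 39.4° / cos 76.1° = 0.7727/0.2402 = 3.2167.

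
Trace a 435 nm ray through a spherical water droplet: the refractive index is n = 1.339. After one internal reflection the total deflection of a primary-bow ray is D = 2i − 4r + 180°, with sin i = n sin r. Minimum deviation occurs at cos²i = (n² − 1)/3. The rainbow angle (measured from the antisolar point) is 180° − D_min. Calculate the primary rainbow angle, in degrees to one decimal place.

41.2°

cos²i = (1.79292 − 1)/3 = 0.26431; i = arccos(0.51411) = 59.062°.
sin r = sin 59.062°/1.339 = 0.64057; r = 39.834°.
D_min = 2·59.062° − 4·39.834° + 180° = 138.786°.
Rainbow angle = 180° − D_min = 41.214°.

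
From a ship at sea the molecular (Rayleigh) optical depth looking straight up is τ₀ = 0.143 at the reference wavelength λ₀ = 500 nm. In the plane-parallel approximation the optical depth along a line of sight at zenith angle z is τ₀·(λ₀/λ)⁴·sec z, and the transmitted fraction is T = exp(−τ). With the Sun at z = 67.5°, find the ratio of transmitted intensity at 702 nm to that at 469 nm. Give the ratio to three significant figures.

Airmass: sec 67.5° = 2.6131.
τ(702 nm) = 0.143 × (500/702)⁴ × 2.6131 = 0.143 × 0.2574 × 2.6131 = 0.0962.
τ(469 nm) = 0.143 × (500/469)⁴ × 2.6131 = 0.143 × 1.2918 × 2.6131 = 0.4827.
T(702)/T(469) = exp(τ_B − τ_A) = exp(0.3865) = 1.4719.

1.47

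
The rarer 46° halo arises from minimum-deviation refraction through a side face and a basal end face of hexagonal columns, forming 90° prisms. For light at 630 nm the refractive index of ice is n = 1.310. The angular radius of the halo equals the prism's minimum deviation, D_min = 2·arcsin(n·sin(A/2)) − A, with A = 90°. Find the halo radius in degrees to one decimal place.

n·sin(A/2) = 1.310 × sin 45° = 1.310 × 0.7071 = 0.9263.
D_min = 2·arcsin(0.9263) − 90° = 2 × 67.867° − 90° = 45.733°.

45.7°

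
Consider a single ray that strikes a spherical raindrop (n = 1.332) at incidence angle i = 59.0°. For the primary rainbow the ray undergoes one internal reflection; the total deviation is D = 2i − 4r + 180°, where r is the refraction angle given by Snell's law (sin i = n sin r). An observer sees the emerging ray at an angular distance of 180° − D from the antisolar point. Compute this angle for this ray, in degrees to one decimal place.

42.2°

sin r = sin 59.0° / 1.332 = 0.8572/1.332 = 0.6435; r = 40.05°.
D = 2·59.0° − 4·40.05° + 180° = 118.00° − 160.22° + 180° = 137.78°.
Angle from antisolar point = 180° − D = 42.22°.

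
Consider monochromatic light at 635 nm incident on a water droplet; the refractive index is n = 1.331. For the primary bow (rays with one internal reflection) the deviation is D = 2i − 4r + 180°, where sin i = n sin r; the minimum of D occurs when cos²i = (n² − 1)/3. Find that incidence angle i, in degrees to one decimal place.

cos²i = (1.331² − 1)/3 = (1.77156 − 1)/3 = 0.25719.
cos i = 0.50714, so i = 59.527°.

59.5°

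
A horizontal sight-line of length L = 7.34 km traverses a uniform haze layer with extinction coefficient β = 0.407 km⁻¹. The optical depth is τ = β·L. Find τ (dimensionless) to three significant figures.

τ = β·L = 0.407 × 7.34 = 2.9874.

2.99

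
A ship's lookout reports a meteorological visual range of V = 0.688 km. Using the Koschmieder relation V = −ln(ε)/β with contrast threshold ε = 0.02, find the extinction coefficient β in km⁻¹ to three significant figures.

β = −ln(0.02) / V = 3.912 / 0.688 = 5.6861 km⁻¹.

5.69 km⁻¹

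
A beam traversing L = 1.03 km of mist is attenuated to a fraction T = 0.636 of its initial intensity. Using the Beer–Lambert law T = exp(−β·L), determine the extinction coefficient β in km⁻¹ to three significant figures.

Beer–Lambert: T = exp(−βL) ⇒ β = −ln(T)/L = −ln(0.636)/1.03 = 0.4526/1.03 = 0.4394 km⁻¹.

0.439 km⁻¹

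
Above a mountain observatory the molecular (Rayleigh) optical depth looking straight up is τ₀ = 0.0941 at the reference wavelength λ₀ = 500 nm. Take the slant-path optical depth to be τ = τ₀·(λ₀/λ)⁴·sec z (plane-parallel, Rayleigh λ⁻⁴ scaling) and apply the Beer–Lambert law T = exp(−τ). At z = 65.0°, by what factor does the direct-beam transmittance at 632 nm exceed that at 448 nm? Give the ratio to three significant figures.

Airmass: sec 65.0° = 2.3662.
τ(632 nm) = 0.0941 × (500/632)⁴ × 2.3662 = 0.0941 × 0.3918 × 2.3662 = 0.0872.
τ(448 nm) = 0.0941 × (500/448)⁴ × 2.3662 = 0.0941 × 1.5516 × 2.3662 = 0.3455.
T(632)/T(448) = exp(τ_B − τ_A) = exp(0.2582) = 1.2947.

1.29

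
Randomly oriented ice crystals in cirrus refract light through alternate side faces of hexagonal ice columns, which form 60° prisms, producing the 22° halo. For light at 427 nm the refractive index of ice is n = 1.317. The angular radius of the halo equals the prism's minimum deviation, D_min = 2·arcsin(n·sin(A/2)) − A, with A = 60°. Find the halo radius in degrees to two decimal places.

22.37°

n·sin(A/2) = 1.317 × sin 30° = 1.317 × 0.5000 = 0.6585.
D_min = 2·arcsin(0.6585) − 60° = 2 × 41.186° − 60° = 22.371°.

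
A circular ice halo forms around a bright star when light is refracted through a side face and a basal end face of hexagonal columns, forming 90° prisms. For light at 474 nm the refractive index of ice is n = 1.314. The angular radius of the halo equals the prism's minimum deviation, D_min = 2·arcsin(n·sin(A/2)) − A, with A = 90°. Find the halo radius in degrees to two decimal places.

n·sin(A/2) = 1.314 × sin 45° = 1.314 × 0.7071 = 0.9291.
D_min = 2·arcsin(0.9291) − 90° = 2 × 68.301° − 90° = 46.602°.

46.60°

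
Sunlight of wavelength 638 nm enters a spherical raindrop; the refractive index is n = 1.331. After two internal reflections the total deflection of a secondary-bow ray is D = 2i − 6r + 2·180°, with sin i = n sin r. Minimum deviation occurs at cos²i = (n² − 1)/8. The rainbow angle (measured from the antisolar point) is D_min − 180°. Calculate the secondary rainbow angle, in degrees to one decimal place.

cos²i = (1.77156 − 1)/8 = 0.09645; i = arccos(0.31056) = 71.907°.
sin r = sin 71.907°/1.331 = 0.71417; r = 45.575°.
D_min = 2·71.907° − 6·45.575° + 360° = 230.365°.
Rainbow angle = D_min − 180° = 50.365°.

50.4°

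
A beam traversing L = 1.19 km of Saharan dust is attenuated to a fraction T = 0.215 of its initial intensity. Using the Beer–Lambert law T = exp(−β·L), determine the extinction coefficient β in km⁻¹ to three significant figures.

1.29 km⁻¹

Beer–Lambert: T = exp(−βL) ⇒ β = −ln(T)/L = −ln(0.215)/1.19 = 1.5371/1.19 = 1.292 km⁻¹.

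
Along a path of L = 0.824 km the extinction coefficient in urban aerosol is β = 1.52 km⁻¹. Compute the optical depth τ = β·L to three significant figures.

1.25

τ = β·L = 1.52 × 0.824 = 1.2525.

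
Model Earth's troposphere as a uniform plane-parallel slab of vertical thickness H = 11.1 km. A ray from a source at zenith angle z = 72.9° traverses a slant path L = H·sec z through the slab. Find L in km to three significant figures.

37.7 km

sec z = 1/cos 72.9° = 3.4009.
L = 11.1 × 3.4009 = 37.750 km.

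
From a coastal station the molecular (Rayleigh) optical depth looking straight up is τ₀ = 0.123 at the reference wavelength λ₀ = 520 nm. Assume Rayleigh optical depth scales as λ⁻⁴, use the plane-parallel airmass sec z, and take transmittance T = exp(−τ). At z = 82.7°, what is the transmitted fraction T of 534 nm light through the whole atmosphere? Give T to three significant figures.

sec 82.7° = 7.8700.
τ = 0.123 × (520/534)⁴ × 7.8700 = 0.123 × 0.8992 × 7.8700 = 0.8704.
T = exp(−0.8704) = 0.4188.

0.419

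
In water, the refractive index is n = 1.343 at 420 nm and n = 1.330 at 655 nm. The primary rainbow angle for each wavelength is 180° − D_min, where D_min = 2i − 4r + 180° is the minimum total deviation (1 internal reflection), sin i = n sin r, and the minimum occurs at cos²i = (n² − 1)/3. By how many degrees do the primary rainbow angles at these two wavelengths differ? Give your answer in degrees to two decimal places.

1.87°

At 420 nm (n = 1.343): cos²i = 0.26788 → i = 58.830°, r = 39.577°, D_min = 139.354°, rainbow angle = 40.646°.
At 655 nm (n = 1.330): cos²i = 0.25630 → i = 59.585°, r = 40.422°, D_min = 137.484°, rainbow angle = 42.516°.
Angular width = |40.646° − 42.516°| = 1.871°.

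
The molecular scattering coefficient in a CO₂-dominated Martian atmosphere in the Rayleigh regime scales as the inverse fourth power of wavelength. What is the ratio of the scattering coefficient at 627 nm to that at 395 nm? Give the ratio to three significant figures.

0.158

Rayleigh scattering ∝ λ⁻⁴, so the ratio of coefficients is the inverse fourth power of the wavelength ratio.
σ(627)/σ(395) = (395/627)⁴ = (0.6300)⁴ = 0.1575.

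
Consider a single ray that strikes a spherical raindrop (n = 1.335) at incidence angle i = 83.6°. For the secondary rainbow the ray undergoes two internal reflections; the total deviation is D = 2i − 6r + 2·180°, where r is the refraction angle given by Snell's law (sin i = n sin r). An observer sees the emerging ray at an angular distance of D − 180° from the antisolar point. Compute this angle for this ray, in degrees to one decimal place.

sin r = sin 83.6° / 1.335 = 0.9938/1.335 = 0.7444; r = 48.11°.
D = 2·83.6° − 6·48.11° + 2·180° = 167.20° − 288.64° + 360° = 238.56°.
Angle from antisolar point = D − 180° = 58.56°.

58.6°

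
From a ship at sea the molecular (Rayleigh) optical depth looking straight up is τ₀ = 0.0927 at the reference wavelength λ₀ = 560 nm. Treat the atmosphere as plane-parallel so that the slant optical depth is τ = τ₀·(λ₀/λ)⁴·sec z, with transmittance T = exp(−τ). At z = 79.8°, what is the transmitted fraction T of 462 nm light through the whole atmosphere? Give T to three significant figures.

sec 79.8° = 5.6470.
τ = 0.0927 × (560/462)⁴ × 5.6470 = 0.0927 × 2.1587 × 5.6470 = 1.1300.
T = exp(−1.1300) = 0.3230.

0.323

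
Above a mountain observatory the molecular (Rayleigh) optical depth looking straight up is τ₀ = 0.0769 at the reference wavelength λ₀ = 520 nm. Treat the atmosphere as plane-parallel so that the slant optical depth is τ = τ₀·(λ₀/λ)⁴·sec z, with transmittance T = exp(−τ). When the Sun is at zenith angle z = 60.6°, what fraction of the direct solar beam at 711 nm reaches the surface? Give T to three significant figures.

sec 60.6° = 2.0371.
τ = 0.0769 × (520/711)⁴ × 2.0371 = 0.0769 × 0.2861 × 2.0371 = 0.0448.
T = exp(−0.0448) = 0.9562.

0.956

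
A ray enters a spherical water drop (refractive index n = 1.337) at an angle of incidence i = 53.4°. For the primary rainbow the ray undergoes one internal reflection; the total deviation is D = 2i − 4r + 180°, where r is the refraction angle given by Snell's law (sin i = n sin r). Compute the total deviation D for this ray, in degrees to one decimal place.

sin r = sin 53.4° / 1.337 = 0.8028/1.337 = 0.6005; r = 36.90°.
D = 2·53.4° − 4·36.90° + 180° = 106.80° − 147.61° + 180° = 139.19°.

139.2°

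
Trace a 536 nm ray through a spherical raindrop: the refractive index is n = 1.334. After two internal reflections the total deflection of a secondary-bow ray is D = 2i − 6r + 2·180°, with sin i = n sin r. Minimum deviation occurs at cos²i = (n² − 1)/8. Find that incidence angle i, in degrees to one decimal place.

cos²i = (1.334² − 1)/8 = (1.77956 − 1)/8 = 0.09744.
cos i = 0.31216, so i = 71.810°.

71.8°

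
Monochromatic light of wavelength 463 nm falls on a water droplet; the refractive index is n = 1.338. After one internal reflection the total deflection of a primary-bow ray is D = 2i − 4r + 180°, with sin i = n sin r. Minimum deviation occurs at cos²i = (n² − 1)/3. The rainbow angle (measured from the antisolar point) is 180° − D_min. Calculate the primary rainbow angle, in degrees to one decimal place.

41.4°

cos²i = (1.79024 − 1)/3 = 0.26341; i = arccos(0.51324) = 59.120°.
sin r = sin 59.120°/1.338 = 0.64144; r = 39.899°.
D_min = 2·59.120° − 4·39.899° + 180° = 138.643°.
Rainbow angle = 180° − D_min = 41.357°.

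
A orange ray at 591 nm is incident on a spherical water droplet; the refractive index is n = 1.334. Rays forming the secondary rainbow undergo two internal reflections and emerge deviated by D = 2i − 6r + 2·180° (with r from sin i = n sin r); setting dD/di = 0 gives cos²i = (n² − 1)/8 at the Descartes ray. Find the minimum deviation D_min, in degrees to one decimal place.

231.2°

cos²i = (1.77956 − 1)/8 = 0.09744; i = arccos(0.31216) = 71.810°.
sin r = sin 71.810°/1.334 = 0.71217; r = 45.411°.
D_min = 2·71.810° − 6·45.411° + 360° = 231.153°.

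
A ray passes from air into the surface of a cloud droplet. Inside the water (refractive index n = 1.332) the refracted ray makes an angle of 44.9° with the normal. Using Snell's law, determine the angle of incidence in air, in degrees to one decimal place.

Snell: sin θ_i = n · sin θ_r = 1.332 × sin 44.9° = 1.332 × 0.7059 = 0.9402.
θ_i = arcsin(0.9402) = 70.09°.

70.1°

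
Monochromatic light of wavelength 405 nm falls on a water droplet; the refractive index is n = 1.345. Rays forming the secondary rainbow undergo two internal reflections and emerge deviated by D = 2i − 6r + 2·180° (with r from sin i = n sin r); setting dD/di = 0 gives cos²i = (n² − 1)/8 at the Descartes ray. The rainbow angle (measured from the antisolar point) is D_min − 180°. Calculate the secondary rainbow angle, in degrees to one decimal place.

cos²i = (1.80902 − 1)/8 = 0.10113; i = arccos(0.31801) = 71.458°.
sin r = sin 71.458°/1.345 = 0.70490; r = 44.821°.
D_min = 2·71.458° − 6·44.821° + 360° = 233.987°.
Rainbow angle = D_min − 180° = 53.987°.

54.0°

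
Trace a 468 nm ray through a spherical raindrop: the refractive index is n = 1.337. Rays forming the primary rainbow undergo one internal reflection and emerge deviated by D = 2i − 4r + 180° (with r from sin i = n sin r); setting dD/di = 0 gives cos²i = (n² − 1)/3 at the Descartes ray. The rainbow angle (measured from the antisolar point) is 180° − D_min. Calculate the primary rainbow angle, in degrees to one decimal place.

cos²i = (1.78757 − 1)/3 = 0.26252; i = arccos(0.51237) = 59.178°.
sin r = sin 59.178°/1.337 = 0.64231; r = 39.964°.
D_min = 2·59.178° − 4·39.964° + 180° = 138.500°.
Rainbow angle = 180° − D_min = 41.500°.

41.5°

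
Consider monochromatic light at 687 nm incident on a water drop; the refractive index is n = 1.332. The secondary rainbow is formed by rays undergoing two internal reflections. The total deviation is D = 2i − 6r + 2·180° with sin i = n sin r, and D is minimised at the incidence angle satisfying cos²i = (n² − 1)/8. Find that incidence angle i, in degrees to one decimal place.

cos²i = (1.332² − 1)/8 = (1.77422 − 1)/8 = 0.09678.
cos i = 0.31109, so i = 71.875°.

71.9°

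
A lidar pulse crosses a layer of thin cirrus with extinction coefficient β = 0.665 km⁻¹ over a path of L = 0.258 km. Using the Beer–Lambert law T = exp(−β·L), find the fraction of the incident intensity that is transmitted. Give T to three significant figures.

τ = β·L = 0.665 × 0.258 = 0.1716.
T = exp(−0.1716) = 0.8423.

0.842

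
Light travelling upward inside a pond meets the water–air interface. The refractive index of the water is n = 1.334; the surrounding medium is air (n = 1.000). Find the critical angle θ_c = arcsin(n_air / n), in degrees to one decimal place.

sin θ_c = n_air / n = 1.000 / 1.334 = 0.7496.
θ_c = arcsin(0.7496) = 48.56°.

48.6°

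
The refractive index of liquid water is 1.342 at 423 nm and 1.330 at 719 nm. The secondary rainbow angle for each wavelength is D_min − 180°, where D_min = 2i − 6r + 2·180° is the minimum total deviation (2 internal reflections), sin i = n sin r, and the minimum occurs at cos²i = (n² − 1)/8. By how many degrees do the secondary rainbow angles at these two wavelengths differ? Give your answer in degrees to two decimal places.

At 423 nm (n = 1.342): cos²i = 0.10012 → i = 71.554°, r = 44.981°, D_min = 233.222°, rainbow angle = 53.222°.
At 719 nm (n = 1.330): cos²i = 0.09611 → i = 71.940°, r = 45.630°, D_min = 230.101°, rainbow angle = 50.101°.
Angular width = |53.222° − 50.101°| = 3.121°.

3.12°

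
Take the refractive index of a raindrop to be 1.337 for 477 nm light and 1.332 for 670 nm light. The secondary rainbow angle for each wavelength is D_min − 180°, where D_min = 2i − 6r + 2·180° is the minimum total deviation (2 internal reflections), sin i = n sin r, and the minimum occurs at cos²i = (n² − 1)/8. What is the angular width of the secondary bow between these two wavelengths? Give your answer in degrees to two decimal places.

1.31°

At 477 nm (n = 1.337): cos²i = 0.09845 → i = 71.714°, r = 45.249°, D_min = 231.934°, rainbow angle = 51.934°.
At 670 nm (n = 1.332): cos²i = 0.09678 → i = 71.875°, r = 45.520°, D_min = 230.628°, rainbow angle = 50.628°.
Angular width = |51.934° − 50.628°| = 1.305°.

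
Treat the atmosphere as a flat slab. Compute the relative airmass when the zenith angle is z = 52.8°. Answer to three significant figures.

X = sec z = 1/cos 52.8° = 1/0.6046 = 1.6540.

1.65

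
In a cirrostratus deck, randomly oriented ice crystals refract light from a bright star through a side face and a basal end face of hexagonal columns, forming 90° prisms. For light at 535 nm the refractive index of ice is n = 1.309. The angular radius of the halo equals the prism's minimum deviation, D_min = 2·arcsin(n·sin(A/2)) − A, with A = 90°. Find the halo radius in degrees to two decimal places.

45.52°

n·sin(A/2) = 1.309 × sin 45° = 1.309 × 0.7071 = 0.9256.
D_min = 2·arcsin(0.9256) − 90° = 2 × 67.759° − 90° = 45.519°.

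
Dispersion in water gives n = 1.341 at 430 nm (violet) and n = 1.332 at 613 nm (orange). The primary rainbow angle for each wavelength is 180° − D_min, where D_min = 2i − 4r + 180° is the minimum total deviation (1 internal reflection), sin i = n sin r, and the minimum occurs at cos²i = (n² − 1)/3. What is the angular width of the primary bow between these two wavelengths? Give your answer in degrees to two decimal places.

1.29°

At 430 nm (n = 1.341): cos²i = 0.26609 → i = 58.946°, r = 39.705°, D_min = 139.071°, rainbow angle = 40.929°.
At 613 nm (n = 1.332): cos²i = 0.25807 → i = 59.469°, r = 40.290°, D_min = 137.776°, rainbow angle = 42.224°.
Angular width = |40.929° − 42.224°| = 1.295°.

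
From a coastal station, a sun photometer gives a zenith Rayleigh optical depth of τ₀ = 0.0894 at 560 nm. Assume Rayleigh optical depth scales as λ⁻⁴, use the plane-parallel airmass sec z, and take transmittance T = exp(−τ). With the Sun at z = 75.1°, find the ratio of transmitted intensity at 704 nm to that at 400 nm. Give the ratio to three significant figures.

Airmass: sec 75.1° = 3.8890.
τ(704 nm) = 0.0894 × (560/704)⁴ × 3.8890 = 0.0894 × 0.4004 × 3.8890 = 0.1392.
τ(400 nm) = 0.0894 × (560/400)⁴ × 3.8890 = 0.0894 × 3.8416 × 3.8890 = 1.3356.
T(704)/T(400) = exp(τ_B − τ_A) = exp(1.1964) = 3.3083.

3.31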